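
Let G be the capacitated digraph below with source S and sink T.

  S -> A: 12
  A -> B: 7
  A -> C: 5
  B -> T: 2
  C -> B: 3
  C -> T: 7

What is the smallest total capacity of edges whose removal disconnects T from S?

Augment S→A→B→T: bottleneck 2, flow now 2.
Augment S→A→C→T: bottleneck 5, flow now 7.
No augmenting path remains; maximum flow = 7.
By max-flow min-cut, the minimum cut capacity equals the max flow.
In the residual graph, reachable from S: {S, A, B}.
Min-cut edges: A→C (5), B→T (2); capacity 5 + 2 = 7.

7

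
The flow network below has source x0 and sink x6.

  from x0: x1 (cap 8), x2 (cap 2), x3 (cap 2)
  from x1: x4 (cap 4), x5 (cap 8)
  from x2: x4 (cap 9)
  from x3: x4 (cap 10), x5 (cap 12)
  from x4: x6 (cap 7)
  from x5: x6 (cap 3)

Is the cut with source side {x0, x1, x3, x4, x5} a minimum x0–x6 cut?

Given cut capacity: 2 + 7 + 3 = 12.
Augment x0→x1→x4→x6: bottleneck 4, flow now 4.
Augment x0→x1→x5→x6: bottleneck 3, flow now 7.
Augment x0→x2→x4→x6: bottleneck 2, flow now 9.
Augment x0→x3→x4→x6: bottleneck 1, flow now 10.
No augmenting path remains; maximum flow = 10.
In the residual graph, reachable from x0: {x0, x1, x2, x3, x4, x5}.
Min-cut edges: x4→x6 (7), x5→x6 (3); capacity 7 + 3 = 10.
Cut capacity 12 exceeds the max flow 10, so it is not minimum.

No — its capacity is 12, but the minimum cut has capacity 10.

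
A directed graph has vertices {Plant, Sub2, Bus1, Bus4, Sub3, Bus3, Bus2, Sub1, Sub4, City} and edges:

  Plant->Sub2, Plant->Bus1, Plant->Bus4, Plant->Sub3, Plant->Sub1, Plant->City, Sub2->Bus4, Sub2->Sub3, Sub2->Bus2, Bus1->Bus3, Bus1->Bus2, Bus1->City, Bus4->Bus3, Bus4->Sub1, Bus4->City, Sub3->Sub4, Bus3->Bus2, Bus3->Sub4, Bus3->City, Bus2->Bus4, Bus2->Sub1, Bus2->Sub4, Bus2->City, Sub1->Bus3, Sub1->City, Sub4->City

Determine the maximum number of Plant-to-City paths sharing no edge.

Assign every edge capacity 1; by Menger, the answer equals the max flow.
Path Plant→City (+1); total 1.
Path Plant→Bus1→City (+1); total 2.
Path Plant→Bus4→City (+1); total 3.
Path Plant→Sub1→City (+1); total 4.
Path Plant→Sub2→Bus2→City (+1); total 5.
Path Plant→Sub3→Sub4→City (+1); total 6.
No residual Plant→City path; max flow = 6.
Certifying cut of size 6: {Plant→Bus1, Plant→Bus4, Plant→City, Plant→Sub1, Plant→Sub2, Plant→Sub3}.

6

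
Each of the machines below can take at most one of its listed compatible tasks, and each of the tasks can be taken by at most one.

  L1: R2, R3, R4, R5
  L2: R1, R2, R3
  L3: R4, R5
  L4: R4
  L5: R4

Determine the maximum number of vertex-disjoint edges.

4

Unit-capacity flow: source→left, listed edges, right→sink; max matching = max flow.
Augmenting path L1→R2 (+1); matched 1.
Augmenting path L2→R1 (+1); matched 2.
Augmenting path L3→R4 (+1); matched 3.
Augmenting path L4→R4→L3→R5 (+1); matched 4.
No augmenting path remains; maximum matching = 4.
König certificate: {L1, L2, L3, R4} is a vertex cover of size 4 (every listed pair touches it), so no matching can be larger.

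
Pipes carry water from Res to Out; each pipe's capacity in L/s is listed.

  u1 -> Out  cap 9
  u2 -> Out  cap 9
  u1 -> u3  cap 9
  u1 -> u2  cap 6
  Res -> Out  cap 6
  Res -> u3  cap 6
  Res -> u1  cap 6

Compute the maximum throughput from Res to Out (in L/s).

12

Augment Res→Out: bottleneck 6, flow now 6.
Augment Res→u1→Out: bottleneck 6, flow now 12.
No augmenting path remains; maximum flow = 12.
In the residual graph, reachable from Res: {Res, u3}.
Min-cut edges: Res→u1 (6), Res→Out (6); capacity 6 + 6 = 12.
This cut is saturated, so no flow can exceed 12.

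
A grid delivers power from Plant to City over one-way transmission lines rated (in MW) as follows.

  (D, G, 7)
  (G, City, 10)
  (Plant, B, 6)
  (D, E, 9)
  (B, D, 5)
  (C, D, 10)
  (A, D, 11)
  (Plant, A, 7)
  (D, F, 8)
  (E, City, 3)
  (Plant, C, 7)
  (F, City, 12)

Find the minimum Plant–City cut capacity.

18

Augment Plant→A→D→E→City: bottleneck 3, flow now 3.
Augment Plant→A→D→F→City: bottleneck 4, flow now 7.
Augment Plant→B→D→F→City: bottleneck 4, flow now 11.
Augment Plant→B→D→G→City: bottleneck 1, flow now 12.
Augment Plant→C→D→G→City: bottleneck 6, flow now 18.
No augmenting path remains; maximum flow = 18.
By max-flow min-cut, the minimum cut capacity equals the max flow.
In the residual graph, reachable from Plant: {Plant, A, B, C, D, E}.
Min-cut edges: D→F (8), D→G (7), E→City (3); capacity 8 + 7 + 3 = 18.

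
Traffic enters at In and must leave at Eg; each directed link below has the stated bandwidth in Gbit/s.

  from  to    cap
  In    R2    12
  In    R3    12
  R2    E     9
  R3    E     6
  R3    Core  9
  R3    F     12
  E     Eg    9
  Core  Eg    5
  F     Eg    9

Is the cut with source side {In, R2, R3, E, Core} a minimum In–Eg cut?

Given cut capacity: 12 + 9 + 5 = 26.
Augment In→R2→E→Eg: bottleneck 9, flow now 9.
Augment In→R3→Core→Eg: bottleneck 5, flow now 14.
Augment In→R3→F→Eg: bottleneck 7, flow now 21.
No augmenting path remains; maximum flow = 21.
In the residual graph, reachable from In: {In, R2}.
Min-cut edges: In→R3 (12), R2→E (9); capacity 12 + 9 = 21.
Cut capacity 26 exceeds the max flow 21, so it is not minimum.

No — its capacity is 26, but the minimum cut has capacity 21.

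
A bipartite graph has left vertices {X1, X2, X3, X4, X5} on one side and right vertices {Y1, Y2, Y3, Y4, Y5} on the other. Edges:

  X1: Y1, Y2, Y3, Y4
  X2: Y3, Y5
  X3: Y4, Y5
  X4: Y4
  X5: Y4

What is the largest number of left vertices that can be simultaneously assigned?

4

Unit-capacity flow: source→left, listed edges, right→sink; max matching = max flow.
Augmenting path X1→Y1 (+1); matched 1.
Augmenting path X2→Y3 (+1); matched 2.
Augmenting path X3→Y4 (+1); matched 3.
Augmenting path X4→Y4→X3→Y5 (+1); matched 4.
No augmenting path remains; maximum matching = 4.
König certificate: {X1, X2, X3, Y4} is a vertex cover of size 4 (every listed pair touches it), so no matching can be larger.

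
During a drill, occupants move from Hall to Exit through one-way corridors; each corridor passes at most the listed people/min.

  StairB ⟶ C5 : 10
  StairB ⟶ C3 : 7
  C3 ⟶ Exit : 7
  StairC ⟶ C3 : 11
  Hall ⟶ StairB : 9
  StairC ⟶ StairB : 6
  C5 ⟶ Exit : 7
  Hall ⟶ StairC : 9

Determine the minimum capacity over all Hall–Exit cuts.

Augment Hall→StairB→C3→Exit: bottleneck 7, flow now 7.
Augment Hall→StairB→C5→Exit: bottleneck 2, flow now 9.
Augment Hall→StairC→StairB→C5→Exit: bottleneck 5, flow now 14.
No augmenting path remains; maximum flow = 14.
By max-flow min-cut, the minimum cut capacity equals the max flow.
In the residual graph, reachable from Hall: {Hall, StairB, StairC, C3, C5}.
Min-cut edges: C3→Exit (7), C5→Exit (7); capacity 7 + 7 = 14.

14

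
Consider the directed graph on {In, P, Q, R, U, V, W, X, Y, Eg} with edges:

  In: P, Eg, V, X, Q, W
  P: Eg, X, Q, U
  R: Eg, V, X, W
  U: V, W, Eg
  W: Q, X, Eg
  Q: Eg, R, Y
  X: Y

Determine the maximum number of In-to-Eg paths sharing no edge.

4

Assign every edge capacity 1; by Menger, the answer equals the max flow.
Path In→Eg (+1); total 1.
Path In→P→Eg (+1); total 2.
Path In→Q→Eg (+1); total 3.
Path In→W→Eg (+1); total 4.
No residual In→Eg path; max flow = 4.
Certifying cut of size 4: {In→Eg, In→P, In→Q, In→W}.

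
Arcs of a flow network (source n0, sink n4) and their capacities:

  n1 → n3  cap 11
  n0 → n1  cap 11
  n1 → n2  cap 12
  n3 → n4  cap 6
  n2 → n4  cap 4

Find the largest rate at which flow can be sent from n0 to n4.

10

Augment n0→n1→n2→n4: bottleneck 4, flow now 4.
Augment n0→n1→n3→n4: bottleneck 6, flow now 10.
No augmenting path remains; maximum flow = 10.
In the residual graph, reachable from n0: {n0, n1, n2, n3}.
Min-cut edges: n2→n4 (4), n3→n4 (6); capacity 4 + 6 = 10.
This cut is saturated, so no flow can exceed 10.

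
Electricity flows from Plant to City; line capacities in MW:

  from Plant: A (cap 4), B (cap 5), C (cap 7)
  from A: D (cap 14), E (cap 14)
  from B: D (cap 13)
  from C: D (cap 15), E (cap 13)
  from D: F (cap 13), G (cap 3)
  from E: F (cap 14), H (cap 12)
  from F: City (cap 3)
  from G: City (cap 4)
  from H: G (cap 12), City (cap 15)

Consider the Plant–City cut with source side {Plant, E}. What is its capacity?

Edges leaving {Plant, E}: Plant→A (4), Plant→B (5), Plant→C (7), E→F (14), E→H (12).
Cut capacity = 4 + 5 + 7 + 14 + 12 = 42.

42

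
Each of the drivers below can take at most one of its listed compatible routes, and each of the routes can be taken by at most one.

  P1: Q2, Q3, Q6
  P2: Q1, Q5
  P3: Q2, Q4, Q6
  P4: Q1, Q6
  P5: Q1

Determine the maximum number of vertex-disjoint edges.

5

Unit-capacity flow: source→left, listed edges, right→sink; max matching = max flow.
Augmenting path P1→Q2 (+1); matched 1.
Augmenting path P2→Q1 (+1); matched 2.
Augmenting path P3→Q4 (+1); matched 3.
Augmenting path P4→Q6 (+1); matched 4.
Augmenting path P5→Q1→P2→Q5 (+1); matched 5.
No augmenting path remains; maximum matching = 5.
König certificate: {P1, P2, P3, P4, P5} is a vertex cover of size 5 (every listed pair touches it), so no matching can be larger.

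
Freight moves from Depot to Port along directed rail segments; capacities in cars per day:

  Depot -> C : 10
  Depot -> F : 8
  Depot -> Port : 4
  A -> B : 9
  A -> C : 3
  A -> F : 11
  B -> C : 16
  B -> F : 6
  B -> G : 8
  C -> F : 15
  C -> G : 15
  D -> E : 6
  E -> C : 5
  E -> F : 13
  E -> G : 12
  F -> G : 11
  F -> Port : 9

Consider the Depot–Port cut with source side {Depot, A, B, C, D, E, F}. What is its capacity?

59

Edges leaving {Depot, A, B, C, D, E, F}: Depot→Port (4), B→G (8), C→G (15), E→G (12), F→G (11), F→Port (9).
Cut capacity = 4 + 8 + 15 + 12 + 11 + 9 = 59.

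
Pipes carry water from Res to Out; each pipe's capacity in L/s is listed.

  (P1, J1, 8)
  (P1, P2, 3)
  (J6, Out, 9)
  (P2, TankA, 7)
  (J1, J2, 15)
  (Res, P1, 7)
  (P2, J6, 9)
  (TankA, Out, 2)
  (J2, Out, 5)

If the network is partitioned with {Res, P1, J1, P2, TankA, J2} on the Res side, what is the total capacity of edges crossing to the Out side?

Edges leaving {Res, P1, J1, P2, TankA, J2}: P2→J6 (9), TankA→Out (2), J2→Out (5).
Cut capacity = 9 + 2 + 5 = 16.

16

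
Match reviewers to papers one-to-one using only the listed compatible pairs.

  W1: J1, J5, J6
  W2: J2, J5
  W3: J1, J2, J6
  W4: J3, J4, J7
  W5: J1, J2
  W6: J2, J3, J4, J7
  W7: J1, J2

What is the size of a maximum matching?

6

Unit-capacity flow: source→left, listed edges, right→sink; max matching = max flow.
Augmenting path W1→J1 (+1); matched 1.
Augmenting path W2→J2 (+1); matched 2.
Augmenting path W3→J6 (+1); matched 3.
Augmenting path W4→J3 (+1); matched 4.
Augmenting path W6→J4 (+1); matched 5.
Augmenting path W5→J1→W1→J5 (+1); matched 6.
No augmenting path remains; maximum matching = 6.
König certificate: {W4, W6, J1, J2, J5, J6} is a vertex cover of size 6 (every listed pair touches it), so no matching can be larger.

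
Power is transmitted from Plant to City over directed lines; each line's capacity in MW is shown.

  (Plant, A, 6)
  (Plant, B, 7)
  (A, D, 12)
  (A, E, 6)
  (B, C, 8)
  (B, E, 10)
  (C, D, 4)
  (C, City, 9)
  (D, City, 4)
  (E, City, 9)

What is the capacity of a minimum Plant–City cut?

Augment Plant→A→D→City: bottleneck 4, flow now 4.
Augment Plant→A→E→City: bottleneck 2, flow now 6.
Augment Plant→B→C→City: bottleneck 7, flow now 13.
No augmenting path remains; maximum flow = 13.
By max-flow min-cut, the minimum cut capacity equals the max flow.
In the residual graph, reachable from Plant: {Plant}.
Min-cut edges: Plant→A (6), Plant→B (7); capacity 6 + 7 = 13.

13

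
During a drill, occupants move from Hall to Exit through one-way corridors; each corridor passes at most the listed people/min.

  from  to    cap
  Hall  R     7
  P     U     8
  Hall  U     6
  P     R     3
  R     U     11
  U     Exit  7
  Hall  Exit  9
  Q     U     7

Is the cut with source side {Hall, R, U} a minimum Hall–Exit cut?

Given cut capacity: 9 + 7 = 16.
Augment Hall→Exit: bottleneck 9, flow now 9.
Augment Hall→U→Exit: bottleneck 6, flow now 15.
Augment Hall→R→U→Exit: bottleneck 1, flow now 16.
No augmenting path remains; maximum flow = 16.
Cut capacity 16 equals the max flow, so it is a minimum cut.

Yes — it is a minimum cut (capacity 16).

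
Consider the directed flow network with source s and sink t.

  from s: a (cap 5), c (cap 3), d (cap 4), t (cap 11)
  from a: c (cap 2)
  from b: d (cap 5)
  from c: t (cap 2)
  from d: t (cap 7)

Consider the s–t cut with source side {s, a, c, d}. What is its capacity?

Edges leaving {s, a, c, d}: s→t (11), c→t (2), d→t (7).
Cut capacity = 11 + 2 + 7 = 20.

20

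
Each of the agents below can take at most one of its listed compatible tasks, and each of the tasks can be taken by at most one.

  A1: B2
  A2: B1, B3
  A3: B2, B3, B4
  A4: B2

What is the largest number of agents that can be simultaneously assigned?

Unit-capacity flow: source→left, listed edges, right→sink; max matching = max flow.
Augmenting path A1→B2 (+1); matched 1.
Augmenting path A2→B1 (+1); matched 2.
Augmenting path A3→B3 (+1); matched 3.
No augmenting path remains; maximum matching = 3.
König certificate: {A2, A3, B2} is a vertex cover of size 3 (every listed pair touches it), so no matching can be larger.

3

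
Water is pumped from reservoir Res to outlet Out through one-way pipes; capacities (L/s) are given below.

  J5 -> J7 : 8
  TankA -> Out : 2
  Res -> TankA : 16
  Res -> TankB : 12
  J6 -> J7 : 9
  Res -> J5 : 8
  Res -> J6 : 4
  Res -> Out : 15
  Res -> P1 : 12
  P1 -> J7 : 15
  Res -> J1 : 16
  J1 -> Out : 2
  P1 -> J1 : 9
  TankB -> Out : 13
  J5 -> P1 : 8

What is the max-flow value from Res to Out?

Augment Res→Out: bottleneck 15, flow now 15.
Augment Res→TankB→Out: bottleneck 12, flow now 27.
Augment Res→TankA→Out: bottleneck 2, flow now 29.
Augment Res→J1→Out: bottleneck 2, flow now 31.
No augmenting path remains; maximum flow = 31.
In the residual graph, reachable from Res: {Res, J5, TankA, P1, J6, J7, J1}.
Min-cut edges: Res→TankB (12), Res→Out (15), TankA→Out (2), J1→Out (2); capacity 12 + 15 + 2 + 2 = 31.
This cut is saturated, so no flow can exceed 31.

31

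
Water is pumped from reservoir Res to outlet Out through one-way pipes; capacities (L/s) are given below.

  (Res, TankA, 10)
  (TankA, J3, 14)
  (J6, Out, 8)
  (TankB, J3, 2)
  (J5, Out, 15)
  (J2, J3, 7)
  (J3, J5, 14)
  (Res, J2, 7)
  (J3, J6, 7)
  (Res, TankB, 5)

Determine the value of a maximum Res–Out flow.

Augment Res→J2→J3→J5→Out: bottleneck 7, flow now 7.
Augment Res→TankA→J3→J5→Out: bottleneck 7, flow now 14.
Augment Res→TankA→J3→J6→Out: bottleneck 3, flow now 17.
Augment Res→TankB→J3→J6→Out: bottleneck 2, flow now 19.
No augmenting path remains; maximum flow = 19.
In the residual graph, reachable from Res: {Res, TankB}.
Min-cut edges: Res→J2 (7), Res→TankA (10), TankB→J3 (2); capacity 7 + 10 + 2 = 19.
This cut is saturated, so no flow can exceed 19.

19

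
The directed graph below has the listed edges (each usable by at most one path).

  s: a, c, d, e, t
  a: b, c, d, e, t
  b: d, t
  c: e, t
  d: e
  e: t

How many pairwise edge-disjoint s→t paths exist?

Assign every edge capacity 1; by Menger, the answer equals the max flow.
Path s→t (+1); total 1.
Path s→a→t (+1); total 2.
Path s→c→t (+1); total 3.
Path s→e→t (+1); total 4.
No residual s→t path; max flow = 4.
Certifying cut of size 4: {e→t, s→a, s→c, s→t}.

4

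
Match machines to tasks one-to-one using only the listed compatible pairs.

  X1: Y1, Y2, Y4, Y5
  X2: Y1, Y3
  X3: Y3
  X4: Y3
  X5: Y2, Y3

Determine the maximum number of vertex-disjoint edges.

Unit-capacity flow: source→left, listed edges, right→sink; max matching = max flow.
Augmenting path X1→Y1 (+1); matched 1.
Augmenting path X2→Y3 (+1); matched 2.
Augmenting path X5→Y2 (+1); matched 3.
Augmenting path X3→Y3→X2→Y1→X1→Y4 (+1); matched 4.
No augmenting path remains; maximum matching = 4.
König certificate: {X1, X2, X5, Y3} is a vertex cover of size 4 (every listed pair touches it), so no matching can be larger.

4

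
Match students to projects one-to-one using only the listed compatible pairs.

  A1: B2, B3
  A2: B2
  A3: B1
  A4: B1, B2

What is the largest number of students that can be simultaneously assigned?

Unit-capacity flow: source→left, listed edges, right→sink; max matching = max flow.
Augmenting path A1→B2 (+1); matched 1.
Augmenting path A3→B1 (+1); matched 2.
Augmenting path A2→B2→A1→B3 (+1); matched 3.
No augmenting path remains; maximum matching = 3.
König certificate: {A1, B1, B2} is a vertex cover of size 3 (every listed pair touches it), so no matching can be larger.

3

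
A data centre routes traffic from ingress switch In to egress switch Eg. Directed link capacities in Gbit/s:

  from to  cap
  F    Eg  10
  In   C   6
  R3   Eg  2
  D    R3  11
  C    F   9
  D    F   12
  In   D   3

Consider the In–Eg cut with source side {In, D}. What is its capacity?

Edges leaving {In, D}: In→C (6), D→R3 (11), D→F (12).
Cut capacity = 6 + 11 + 12 = 29.

29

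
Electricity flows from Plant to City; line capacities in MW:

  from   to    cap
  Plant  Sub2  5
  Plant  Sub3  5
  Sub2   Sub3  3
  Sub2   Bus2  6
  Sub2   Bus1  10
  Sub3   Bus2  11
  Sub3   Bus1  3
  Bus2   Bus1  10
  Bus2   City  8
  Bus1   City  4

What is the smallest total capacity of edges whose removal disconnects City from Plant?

10

Augment Plant→Sub2→Bus2→City: bottleneck 5, flow now 5.
Augment Plant→Sub3→Bus2→City: bottleneck 3, flow now 8.
Augment Plant→Sub3→Bus1→City: bottleneck 2, flow now 10.
No augmenting path remains; maximum flow = 10.
By max-flow min-cut, the minimum cut capacity equals the max flow.
In the residual graph, reachable from Plant: {Plant}.
Min-cut edges: Plant→Sub2 (5), Plant→Sub3 (5); capacity 5 + 5 = 10.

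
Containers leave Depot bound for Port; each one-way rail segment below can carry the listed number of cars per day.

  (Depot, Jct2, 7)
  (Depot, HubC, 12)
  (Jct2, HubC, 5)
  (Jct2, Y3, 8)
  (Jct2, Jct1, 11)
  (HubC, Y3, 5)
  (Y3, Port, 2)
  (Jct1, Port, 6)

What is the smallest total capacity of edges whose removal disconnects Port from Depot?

8

Augment Depot→Jct2→Y3→Port: bottleneck 2, flow now 2.
Augment Depot→Jct2→Jct1→Port: bottleneck 5, flow now 7.
Augment Depot→HubC→Y3→Jct2→Jct1→Port: bottleneck 1, flow now 8. (uses reverse residual edge)
No augmenting path remains; maximum flow = 8.
By max-flow min-cut, the minimum cut capacity equals the max flow.
In the residual graph, reachable from Depot: {Depot, Jct2, HubC, Y3, Jct1}.
Min-cut edges: Y3→Port (2), Jct1→Port (6); capacity 2 + 6 = 8.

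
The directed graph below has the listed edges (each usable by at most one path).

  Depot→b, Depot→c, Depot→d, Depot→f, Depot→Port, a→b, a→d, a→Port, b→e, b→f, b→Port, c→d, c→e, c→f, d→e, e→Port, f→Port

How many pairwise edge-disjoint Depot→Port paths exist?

4

Assign every edge capacity 1; by Menger, the answer equals the max flow.
Path Depot→Port (+1); total 1.
Path Depot→b→Port (+1); total 2.
Path Depot→f→Port (+1); total 3.
Path Depot→c→e→Port (+1); total 4.
No residual Depot→Port path; max flow = 4.
Certifying cut of size 4: {Depot→Port, Depot→b, e→Port, f→Port}.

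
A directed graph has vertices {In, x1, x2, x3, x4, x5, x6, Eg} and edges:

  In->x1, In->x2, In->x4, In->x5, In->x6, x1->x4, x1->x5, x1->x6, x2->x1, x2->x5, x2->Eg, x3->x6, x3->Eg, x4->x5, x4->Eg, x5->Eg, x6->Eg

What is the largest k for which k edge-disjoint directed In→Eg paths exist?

4

Assign every edge capacity 1; by Menger, the answer equals the max flow.
Path In→x2→Eg (+1); total 1.
Path In→x4→Eg (+1); total 2.
Path In→x5→Eg (+1); total 3.
Path In→x6→Eg (+1); total 4.
No residual In→Eg path; max flow = 4.
Certifying cut of size 4: {In→x2, x4→Eg, x5→Eg, x6→Eg}.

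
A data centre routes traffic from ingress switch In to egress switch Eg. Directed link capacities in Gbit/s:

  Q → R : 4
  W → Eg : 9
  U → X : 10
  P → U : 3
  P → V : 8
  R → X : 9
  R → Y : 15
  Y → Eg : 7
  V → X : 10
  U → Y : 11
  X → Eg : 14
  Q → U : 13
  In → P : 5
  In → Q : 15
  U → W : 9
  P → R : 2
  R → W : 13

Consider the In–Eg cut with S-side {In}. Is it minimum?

Yes — it is a minimum cut (capacity 20).

Given cut capacity: 5 + 15 = 20.
Augment In→P→R→W→Eg: bottleneck 2, flow now 2.
Augment In→P→U→W→Eg: bottleneck 3, flow now 5.
Augment In→Q→R→W→Eg: bottleneck 4, flow now 9.
Augment In→Q→U→X→Eg: bottleneck 10, flow now 19.
Augment In→Q→U→Y→Eg: bottleneck 1, flow now 20.
No augmenting path remains; maximum flow = 20.
Cut capacity 20 equals the max flow, so it is a minimum cut.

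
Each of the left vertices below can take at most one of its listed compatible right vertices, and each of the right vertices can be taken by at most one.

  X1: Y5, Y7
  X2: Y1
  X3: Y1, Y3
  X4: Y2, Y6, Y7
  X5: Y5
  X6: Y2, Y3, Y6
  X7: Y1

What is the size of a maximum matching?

6

Unit-capacity flow: source→left, listed edges, right→sink; max matching = max flow.
Augmenting path X1→Y5 (+1); matched 1.
Augmenting path X2→Y1 (+1); matched 2.
Augmenting path X3→Y3 (+1); matched 3.
Augmenting path X4→Y2 (+1); matched 4.
Augmenting path X6→Y6 (+1); matched 5.
Augmenting path X5→Y5→X1→Y7 (+1); matched 6.
No augmenting path remains; maximum matching = 6.
König certificate: {X1, X3, X4, X5, X6, Y1} is a vertex cover of size 6 (every listed pair touches it), so no matching can be larger.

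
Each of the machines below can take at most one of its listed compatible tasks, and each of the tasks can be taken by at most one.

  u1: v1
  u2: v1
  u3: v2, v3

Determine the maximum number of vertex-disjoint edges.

2

Unit-capacity flow: source→left, listed edges, right→sink; max matching = max flow.
Augmenting path u1→v1 (+1); matched 1.
Augmenting path u3→v2 (+1); matched 2.
No augmenting path remains; maximum matching = 2.
König certificate: {u3, v1} is a vertex cover of size 2 (every listed pair touches it), so no matching can be larger.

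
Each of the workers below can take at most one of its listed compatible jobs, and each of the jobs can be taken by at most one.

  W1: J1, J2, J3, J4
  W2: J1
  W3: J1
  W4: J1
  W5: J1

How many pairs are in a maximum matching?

2

Unit-capacity flow: source→left, listed edges, right→sink; max matching = max flow.
Augmenting path W1→J1 (+1); matched 1.
Augmenting path W2→J1→W1→J2 (+1); matched 2.
No augmenting path remains; maximum matching = 2.
König certificate: {W1, J1} is a vertex cover of size 2 (every listed pair touches it), so no matching can be larger.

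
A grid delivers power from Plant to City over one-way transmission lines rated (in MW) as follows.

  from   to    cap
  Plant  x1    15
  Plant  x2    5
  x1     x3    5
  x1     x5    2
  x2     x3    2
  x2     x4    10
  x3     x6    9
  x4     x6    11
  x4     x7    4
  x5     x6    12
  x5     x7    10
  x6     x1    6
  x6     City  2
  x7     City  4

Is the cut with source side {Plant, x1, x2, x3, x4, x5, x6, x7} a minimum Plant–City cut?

Yes — it is a minimum cut (capacity 6).

Given cut capacity: 2 + 4 = 6.
Augment Plant→x1→x3→x6→City: bottleneck 2, flow now 2.
Augment Plant→x1→x5→x7→City: bottleneck 2, flow now 4.
Augment Plant→x2→x4→x7→City: bottleneck 2, flow now 6.
No augmenting path remains; maximum flow = 6.
Cut capacity 6 equals the max flow, so it is a minimum cut.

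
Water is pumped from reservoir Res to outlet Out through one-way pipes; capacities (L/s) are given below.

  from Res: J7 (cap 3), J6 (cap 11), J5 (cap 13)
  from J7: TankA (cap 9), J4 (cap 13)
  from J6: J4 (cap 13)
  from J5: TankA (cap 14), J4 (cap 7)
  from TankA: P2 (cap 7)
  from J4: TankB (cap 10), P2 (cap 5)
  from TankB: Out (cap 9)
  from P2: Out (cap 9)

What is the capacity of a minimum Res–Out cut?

18

Augment Res→J7→TankA→P2→Out: bottleneck 3, flow now 3.
Augment Res→J6→J4→TankB→Out: bottleneck 9, flow now 12.
Augment Res→J6→J4→P2→Out: bottleneck 2, flow now 14.
Augment Res→J5→TankA→P2→Out: bottleneck 4, flow now 18.
No augmenting path remains; maximum flow = 18.
By max-flow min-cut, the minimum cut capacity equals the max flow.
In the residual graph, reachable from Res: {Res, J7, J6, J5, TankA, J4, TankB, P2}.
Min-cut edges: TankB→Out (9), P2→Out (9); capacity 9 + 9 = 18.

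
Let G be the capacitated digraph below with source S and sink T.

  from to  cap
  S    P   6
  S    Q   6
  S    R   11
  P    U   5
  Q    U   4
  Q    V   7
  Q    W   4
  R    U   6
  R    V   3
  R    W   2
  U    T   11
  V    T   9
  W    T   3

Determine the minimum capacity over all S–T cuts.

22

Augment S→P→U→T: bottleneck 5, flow now 5.
Augment S→Q→U→T: bottleneck 4, flow now 9.
Augment S→Q→V→T: bottleneck 2, flow now 11.
Augment S→R→U→T: bottleneck 2, flow now 13.
Augment S→R→V→T: bottleneck 3, flow now 16.
Augment S→R→W→T: bottleneck 2, flow now 18.
Augment S→R→U→Q→V→T: bottleneck 4, flow now 22. (uses reverse residual edge)
No augmenting path remains; maximum flow = 22.
By max-flow min-cut, the minimum cut capacity equals the max flow.
In the residual graph, reachable from S: {S, P}.
Min-cut edges: S→Q (6), S→R (11), P→U (5); capacity 6 + 11 + 5 = 22.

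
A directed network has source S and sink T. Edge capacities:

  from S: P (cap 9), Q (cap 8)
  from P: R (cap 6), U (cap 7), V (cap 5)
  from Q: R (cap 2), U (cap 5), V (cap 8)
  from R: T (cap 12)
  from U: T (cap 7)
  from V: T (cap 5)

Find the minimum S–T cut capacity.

17

Augment S→P→R→T: bottleneck 6, flow now 6.
Augment S→P→U→T: bottleneck 3, flow now 9.
Augment S→Q→R→T: bottleneck 2, flow now 11.
Augment S→Q→U→T: bottleneck 4, flow now 15.
Augment S→Q→V→T: bottleneck 2, flow now 17.
No augmenting path remains; maximum flow = 17.
By max-flow min-cut, the minimum cut capacity equals the max flow.
In the residual graph, reachable from S: {S}.
Min-cut edges: S→P (9), S→Q (8); capacity 9 + 8 = 17.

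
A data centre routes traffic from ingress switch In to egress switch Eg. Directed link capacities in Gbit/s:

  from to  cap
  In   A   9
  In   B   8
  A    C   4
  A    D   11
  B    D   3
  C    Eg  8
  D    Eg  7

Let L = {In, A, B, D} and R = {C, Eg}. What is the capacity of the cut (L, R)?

Edges leaving {In, A, B, D}: A→C (4), D→Eg (7).
Cut capacity = 4 + 7 = 11.

11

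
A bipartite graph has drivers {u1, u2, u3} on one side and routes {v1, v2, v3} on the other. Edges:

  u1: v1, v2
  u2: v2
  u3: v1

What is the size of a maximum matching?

2

Unit-capacity flow: source→left, listed edges, right→sink; max matching = max flow.
Augmenting path u1→v1 (+1); matched 1.
Augmenting path u2→v2 (+1); matched 2.
No augmenting path remains; maximum matching = 2.
König certificate: {v1, v2} is a vertex cover of size 2 (every listed pair touches it), so no matching can be larger.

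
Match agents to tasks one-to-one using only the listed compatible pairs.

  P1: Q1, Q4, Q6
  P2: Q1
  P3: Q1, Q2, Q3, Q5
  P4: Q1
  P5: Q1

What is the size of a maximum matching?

3

Unit-capacity flow: source→left, listed edges, right→sink; max matching = max flow.
Augmenting path P1→Q1 (+1); matched 1.
Augmenting path P3→Q2 (+1); matched 2.
Augmenting path P2→Q1→P1→Q4 (+1); matched 3.
No augmenting path remains; maximum matching = 3.
König certificate: {P1, P3, Q1} is a vertex cover of size 3 (every listed pair touches it), so no matching can be larger.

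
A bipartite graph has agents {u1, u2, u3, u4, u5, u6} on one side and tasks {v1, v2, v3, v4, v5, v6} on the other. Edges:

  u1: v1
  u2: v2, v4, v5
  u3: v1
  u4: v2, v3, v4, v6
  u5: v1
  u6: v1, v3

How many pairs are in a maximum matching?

4

Unit-capacity flow: source→left, listed edges, right→sink; max matching = max flow.
Augmenting path u1→v1 (+1); matched 1.
Augmenting path u2→v2 (+1); matched 2.
Augmenting path u4→v3 (+1); matched 3.
Augmenting path u6→v3→u4→v4 (+1); matched 4.
No augmenting path remains; maximum matching = 4.
König certificate: {u2, u4, u6, v1} is a vertex cover of size 4 (every listed pair touches it), so no matching can be larger.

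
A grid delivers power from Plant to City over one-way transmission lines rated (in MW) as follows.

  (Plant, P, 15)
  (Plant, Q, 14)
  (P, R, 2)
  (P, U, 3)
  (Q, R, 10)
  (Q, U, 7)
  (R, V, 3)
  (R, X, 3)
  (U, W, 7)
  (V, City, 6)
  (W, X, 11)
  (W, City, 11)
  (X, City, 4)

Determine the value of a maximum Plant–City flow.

Augment Plant→P→R→V→City: bottleneck 2, flow now 2.
Augment Plant→P→U→W→City: bottleneck 3, flow now 5.
Augment Plant→Q→R→V→City: bottleneck 1, flow now 6.
Augment Plant→Q→R→X→City: bottleneck 3, flow now 9.
Augment Plant→Q→U→W→City: bottleneck 4, flow now 13.
No augmenting path remains; maximum flow = 13.
In the residual graph, reachable from Plant: {Plant, P, Q, R, U}.
Min-cut edges: R→V (3), R→X (3), U→W (7); capacity 3 + 3 + 7 = 13.
This cut is saturated, so no flow can exceed 13.

13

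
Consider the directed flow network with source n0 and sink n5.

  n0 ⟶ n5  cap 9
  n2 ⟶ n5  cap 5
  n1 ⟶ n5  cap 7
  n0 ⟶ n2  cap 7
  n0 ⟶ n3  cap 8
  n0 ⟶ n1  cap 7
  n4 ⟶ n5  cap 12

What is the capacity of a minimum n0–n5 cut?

Augment n0→n5: bottleneck 9, flow now 9.
Augment n0→n1→n5: bottleneck 7, flow now 16.
Augment n0→n2→n5: bottleneck 5, flow now 21.
No augmenting path remains; maximum flow = 21.
By max-flow min-cut, the minimum cut capacity equals the max flow.
In the residual graph, reachable from n0: {n0, n2, n3}.
Min-cut edges: n0→n1 (7), n0→n5 (9), n2→n5 (5); capacity 7 + 9 + 5 = 21.

21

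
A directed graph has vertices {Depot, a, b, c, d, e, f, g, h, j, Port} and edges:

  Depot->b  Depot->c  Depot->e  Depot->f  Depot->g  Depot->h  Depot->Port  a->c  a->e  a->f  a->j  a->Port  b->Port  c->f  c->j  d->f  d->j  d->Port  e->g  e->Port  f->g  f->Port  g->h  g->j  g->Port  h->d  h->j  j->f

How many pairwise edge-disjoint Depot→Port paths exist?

Assign every edge capacity 1; by Menger, the answer equals the max flow.
Path Depot→Port (+1); total 1.
Path Depot→b→Port (+1); total 2.
Path Depot→e→Port (+1); total 3.
Path Depot→f→Port (+1); total 4.
Path Depot→g→Port (+1); total 5.
Path Depot→h→d→Port (+1); total 6.
No residual Depot→Port path; max flow = 6.
Certifying cut of size 6: {Depot→Port, Depot→b, Depot→e, f→Port, g→Port, h→d}.

6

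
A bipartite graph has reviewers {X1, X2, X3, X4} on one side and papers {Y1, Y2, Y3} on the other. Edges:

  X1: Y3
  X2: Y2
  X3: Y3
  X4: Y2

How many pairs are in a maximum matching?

Unit-capacity flow: source→left, listed edges, right→sink; max matching = max flow.
Augmenting path X1→Y3 (+1); matched 1.
Augmenting path X2→Y2 (+1); matched 2.
No augmenting path remains; maximum matching = 2.
König certificate: {Y2, Y3} is a vertex cover of size 2 (every listed pair touches it), so no matching can be larger.

2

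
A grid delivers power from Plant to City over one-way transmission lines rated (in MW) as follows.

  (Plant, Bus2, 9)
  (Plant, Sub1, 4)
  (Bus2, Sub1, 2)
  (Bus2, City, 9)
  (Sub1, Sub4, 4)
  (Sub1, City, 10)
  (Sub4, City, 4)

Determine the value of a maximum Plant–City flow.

13

Augment Plant→Bus2→City: bottleneck 9, flow now 9.
Augment Plant→Sub1→City: bottleneck 4, flow now 13.
No augmenting path remains; maximum flow = 13.
In the residual graph, reachable from Plant: {Plant}.
Min-cut edges: Plant→Bus2 (9), Plant→Sub1 (4); capacity 9 + 4 = 13.
This cut is saturated, so no flow can exceed 13.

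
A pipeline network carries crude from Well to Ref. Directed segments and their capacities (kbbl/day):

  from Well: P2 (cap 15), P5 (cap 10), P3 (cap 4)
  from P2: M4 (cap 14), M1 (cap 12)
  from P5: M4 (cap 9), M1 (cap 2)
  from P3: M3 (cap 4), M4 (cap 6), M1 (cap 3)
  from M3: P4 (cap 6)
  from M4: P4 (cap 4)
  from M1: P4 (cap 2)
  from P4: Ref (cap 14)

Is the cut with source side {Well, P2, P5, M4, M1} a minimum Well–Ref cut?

Given cut capacity: 4 + 4 + 2 = 10.
Augment Well→P2→M4→P4→Ref: bottleneck 4, flow now 4.
Augment Well→P2→M1→P4→Ref: bottleneck 2, flow now 6.
Augment Well→P3→M3→P4→Ref: bottleneck 4, flow now 10.
No augmenting path remains; maximum flow = 10.
Cut capacity 10 equals the max flow, so it is a minimum cut.

Yes — it is a minimum cut (capacity 10).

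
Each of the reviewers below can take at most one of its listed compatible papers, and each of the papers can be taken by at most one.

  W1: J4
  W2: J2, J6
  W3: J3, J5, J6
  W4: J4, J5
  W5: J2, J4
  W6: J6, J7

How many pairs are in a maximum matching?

Unit-capacity flow: source→left, listed edges, right→sink; max matching = max flow.
Augmenting path W1→J4 (+1); matched 1.
Augmenting path W2→J2 (+1); matched 2.
Augmenting path W3→J3 (+1); matched 3.
Augmenting path W4→J5 (+1); matched 4.
Augmenting path W6→J6 (+1); matched 5.
Augmenting path W5→J2→W2→J6→W6→J7 (+1); matched 6.
No augmenting path remains; maximum matching = 6.
König certificate: {W1, W2, W3, W4, W5, W6} is a vertex cover of size 6 (every listed pair touches it), so no matching can be larger.

6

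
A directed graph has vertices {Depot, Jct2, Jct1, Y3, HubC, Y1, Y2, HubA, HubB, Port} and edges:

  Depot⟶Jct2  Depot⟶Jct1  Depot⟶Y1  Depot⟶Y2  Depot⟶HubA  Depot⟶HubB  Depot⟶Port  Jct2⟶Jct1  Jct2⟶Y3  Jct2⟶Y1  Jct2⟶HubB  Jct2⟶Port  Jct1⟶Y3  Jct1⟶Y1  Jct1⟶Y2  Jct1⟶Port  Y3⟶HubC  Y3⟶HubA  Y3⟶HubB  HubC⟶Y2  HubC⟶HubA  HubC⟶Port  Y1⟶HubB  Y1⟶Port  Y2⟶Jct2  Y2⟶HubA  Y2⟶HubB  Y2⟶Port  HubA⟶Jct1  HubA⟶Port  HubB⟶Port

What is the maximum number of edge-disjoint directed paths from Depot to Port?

7

Assign every edge capacity 1; by Menger, the answer equals the max flow.
Path Depot→Port (+1); total 1.
Path Depot→Jct2→Port (+1); total 2.
Path Depot→Jct1→Port (+1); total 3.
Path Depot→Y1→Port (+1); total 4.
Path Depot→Y2→Port (+1); total 5.
Path Depot→HubA→Port (+1); total 6.
Path Depot→HubB→Port (+1); total 7.
No residual Depot→Port path; max flow = 7.
Certifying cut of size 7: {Depot→HubA, Depot→HubB, Depot→Jct1, Depot→Jct2, Depot→Port, Depot→Y1, Depot→Y2}.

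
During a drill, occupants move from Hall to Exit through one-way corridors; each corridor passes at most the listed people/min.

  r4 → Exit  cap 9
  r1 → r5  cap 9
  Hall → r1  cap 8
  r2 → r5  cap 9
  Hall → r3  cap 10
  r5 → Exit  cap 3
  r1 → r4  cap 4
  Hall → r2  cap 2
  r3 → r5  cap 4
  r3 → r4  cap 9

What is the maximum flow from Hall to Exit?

12

Augment Hall→r1→r4→Exit: bottleneck 4, flow now 4.
Augment Hall→r1→r5→Exit: bottleneck 3, flow now 7.
Augment Hall→r3→r4→Exit: bottleneck 5, flow now 12.
No augmenting path remains; maximum flow = 12.
In the residual graph, reachable from Hall: {Hall, r1, r2, r3, r4, r5}.
Min-cut edges: r4→Exit (9), r5→Exit (3); capacity 9 + 3 = 12.
This cut is saturated, so no flow can exceed 12.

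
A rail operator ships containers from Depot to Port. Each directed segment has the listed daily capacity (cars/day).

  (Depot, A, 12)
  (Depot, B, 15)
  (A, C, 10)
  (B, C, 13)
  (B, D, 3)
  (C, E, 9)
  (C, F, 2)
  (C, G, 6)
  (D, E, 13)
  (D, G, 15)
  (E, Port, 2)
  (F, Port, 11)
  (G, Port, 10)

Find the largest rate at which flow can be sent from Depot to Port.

13

Augment Depot→A→C→E→Port: bottleneck 2, flow now 2.
Augment Depot→A→C→F→Port: bottleneck 2, flow now 4.
Augment Depot→A→C→G→Port: bottleneck 6, flow now 10.
Augment Depot→B→D→G→Port: bottleneck 3, flow now 13.
No augmenting path remains; maximum flow = 13.
In the residual graph, reachable from Depot: {Depot, A, B, C, E}.
Min-cut edges: B→D (3), C→F (2), C→G (6), E→Port (2); capacity 3 + 2 + 6 + 2 = 13.
This cut is saturated, so no flow can exceed 13.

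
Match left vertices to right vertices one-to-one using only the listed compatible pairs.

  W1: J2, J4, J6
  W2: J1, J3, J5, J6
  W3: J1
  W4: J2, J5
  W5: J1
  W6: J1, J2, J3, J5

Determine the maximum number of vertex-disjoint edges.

5

Unit-capacity flow: source→left, listed edges, right→sink; max matching = max flow.
Augmenting path W1→J2 (+1); matched 1.
Augmenting path W2→J1 (+1); matched 2.
Augmenting path W4→J5 (+1); matched 3.
Augmenting path W6→J3 (+1); matched 4.
Augmenting path W3→J1→W2→J6 (+1); matched 5.
No augmenting path remains; maximum matching = 5.
König certificate: {W1, W2, W4, W6, J1} is a vertex cover of size 5 (every listed pair touches it), so no matching can be larger.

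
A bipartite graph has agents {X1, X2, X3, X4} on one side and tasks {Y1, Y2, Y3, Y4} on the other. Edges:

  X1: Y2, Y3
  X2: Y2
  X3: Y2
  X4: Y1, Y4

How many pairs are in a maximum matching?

3

Unit-capacity flow: source→left, listed edges, right→sink; max matching = max flow.
Augmenting path X1→Y2 (+1); matched 1.
Augmenting path X4→Y1 (+1); matched 2.
Augmenting path X2→Y2→X1→Y3 (+1); matched 3.
No augmenting path remains; maximum matching = 3.
König certificate: {X1, X4, Y2} is a vertex cover of size 3 (every listed pair touches it), so no matching can be larger.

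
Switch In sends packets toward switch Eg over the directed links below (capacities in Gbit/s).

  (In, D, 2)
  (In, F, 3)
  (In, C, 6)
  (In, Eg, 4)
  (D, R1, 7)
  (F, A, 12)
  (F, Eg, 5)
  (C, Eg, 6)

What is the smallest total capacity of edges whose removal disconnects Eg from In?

13

Augment In→Eg: bottleneck 4, flow now 4.
Augment In→F→Eg: bottleneck 3, flow now 7.
Augment In→C→Eg: bottleneck 6, flow now 13.
No augmenting path remains; maximum flow = 13.
By max-flow min-cut, the minimum cut capacity equals the max flow.
In the residual graph, reachable from In: {In, D, R1}.
Min-cut edges: In→F (3), In→C (6), In→Eg (4); capacity 3 + 6 + 4 = 13.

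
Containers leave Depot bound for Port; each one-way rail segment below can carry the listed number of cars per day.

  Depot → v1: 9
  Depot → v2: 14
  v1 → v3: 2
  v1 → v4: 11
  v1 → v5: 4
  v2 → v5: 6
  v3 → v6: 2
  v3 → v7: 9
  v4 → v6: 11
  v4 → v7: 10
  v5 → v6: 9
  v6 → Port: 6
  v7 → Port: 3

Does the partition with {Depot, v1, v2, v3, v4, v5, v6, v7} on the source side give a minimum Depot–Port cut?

Given cut capacity: 6 + 3 = 9.
Augment Depot→v1→v3→v6→Port: bottleneck 2, flow now 2.
Augment Depot→v1→v4→v6→Port: bottleneck 4, flow now 6.
Augment Depot→v1→v4→v7→Port: bottleneck 3, flow now 9.
No augmenting path remains; maximum flow = 9.
Cut capacity 9 equals the max flow, so it is a minimum cut.

Yes — it is a minimum cut (capacity 9).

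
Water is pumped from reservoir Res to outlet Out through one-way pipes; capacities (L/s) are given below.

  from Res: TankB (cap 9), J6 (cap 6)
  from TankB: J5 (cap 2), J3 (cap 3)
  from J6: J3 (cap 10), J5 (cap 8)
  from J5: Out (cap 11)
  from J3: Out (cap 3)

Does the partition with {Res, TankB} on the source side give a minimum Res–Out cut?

Yes — it is a minimum cut (capacity 11).

Given cut capacity: 6 + 2 + 3 = 11.
Augment Res→TankB→J5→Out: bottleneck 2, flow now 2.
Augment Res→TankB→J3→Out: bottleneck 3, flow now 5.
Augment Res→J6→J5→Out: bottleneck 6, flow now 11.
No augmenting path remains; maximum flow = 11.
Cut capacity 11 equals the max flow, so it is a minimum cut.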